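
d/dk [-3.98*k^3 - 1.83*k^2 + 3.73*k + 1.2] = -11.94*k^2 - 3.66*k + 3.73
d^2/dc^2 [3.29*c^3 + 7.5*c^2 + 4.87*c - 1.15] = 19.74*c + 15.0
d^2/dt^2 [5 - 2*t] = 0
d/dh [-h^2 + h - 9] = 1 - 2*h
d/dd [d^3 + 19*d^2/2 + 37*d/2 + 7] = 3*d^2 + 19*d + 37/2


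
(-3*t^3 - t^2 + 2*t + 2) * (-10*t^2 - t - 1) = 30*t^5 + 13*t^4 - 16*t^3 - 21*t^2 - 4*t - 2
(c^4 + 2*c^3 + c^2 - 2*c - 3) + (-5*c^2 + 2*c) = c^4 + 2*c^3 - 4*c^2 - 3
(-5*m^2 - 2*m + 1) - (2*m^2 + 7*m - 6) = -7*m^2 - 9*m + 7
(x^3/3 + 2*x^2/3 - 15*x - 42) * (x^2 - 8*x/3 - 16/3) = x^5/3 - 2*x^4/9 - 167*x^3/9 - 50*x^2/9 + 192*x + 224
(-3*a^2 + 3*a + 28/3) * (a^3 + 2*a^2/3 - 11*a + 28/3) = -3*a^5 + a^4 + 133*a^3/3 - 493*a^2/9 - 224*a/3 + 784/9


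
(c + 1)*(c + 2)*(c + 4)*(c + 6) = c^4 + 13*c^3 + 56*c^2 + 92*c + 48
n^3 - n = n*(n - 1)*(n + 1)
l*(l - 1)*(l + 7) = l^3 + 6*l^2 - 7*l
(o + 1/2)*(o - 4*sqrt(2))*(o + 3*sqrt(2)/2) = o^3 - 5*sqrt(2)*o^2/2 + o^2/2 - 12*o - 5*sqrt(2)*o/4 - 6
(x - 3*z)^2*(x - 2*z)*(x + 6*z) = x^4 - 2*x^3*z - 27*x^2*z^2 + 108*x*z^3 - 108*z^4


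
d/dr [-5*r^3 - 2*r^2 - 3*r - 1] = -15*r^2 - 4*r - 3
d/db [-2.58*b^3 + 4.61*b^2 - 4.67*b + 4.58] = -7.74*b^2 + 9.22*b - 4.67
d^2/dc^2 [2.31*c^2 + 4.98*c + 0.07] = 4.62000000000000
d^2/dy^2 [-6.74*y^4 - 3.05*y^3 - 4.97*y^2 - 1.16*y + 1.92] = -80.88*y^2 - 18.3*y - 9.94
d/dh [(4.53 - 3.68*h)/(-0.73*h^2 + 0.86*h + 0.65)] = (-2.6864*h^2 + 6.6138*h - 6.2878)/(0.5329*h^4 - 1.2556*h^3 - 0.2094*h^2 + 1.118*h + 0.4225)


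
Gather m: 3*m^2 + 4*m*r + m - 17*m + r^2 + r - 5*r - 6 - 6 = 3*m^2 + m*(4*r - 16) + r^2 - 4*r - 12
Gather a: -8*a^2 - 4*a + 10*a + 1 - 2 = -8*a^2 + 6*a - 1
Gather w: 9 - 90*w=9 - 90*w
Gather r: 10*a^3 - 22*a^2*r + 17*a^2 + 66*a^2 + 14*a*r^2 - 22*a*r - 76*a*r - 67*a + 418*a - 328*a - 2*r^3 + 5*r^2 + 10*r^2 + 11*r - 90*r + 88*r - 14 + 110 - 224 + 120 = 10*a^3 + 83*a^2 + 23*a - 2*r^3 + r^2*(14*a + 15) + r*(-22*a^2 - 98*a + 9) - 8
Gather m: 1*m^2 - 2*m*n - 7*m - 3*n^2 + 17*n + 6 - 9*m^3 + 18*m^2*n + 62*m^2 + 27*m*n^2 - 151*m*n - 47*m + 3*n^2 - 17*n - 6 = -9*m^3 + m^2*(18*n + 63) + m*(27*n^2 - 153*n - 54)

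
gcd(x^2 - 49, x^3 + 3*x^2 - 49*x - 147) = x^2 - 49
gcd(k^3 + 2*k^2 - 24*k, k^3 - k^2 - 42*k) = k^2 + 6*k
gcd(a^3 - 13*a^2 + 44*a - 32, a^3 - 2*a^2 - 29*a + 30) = a - 1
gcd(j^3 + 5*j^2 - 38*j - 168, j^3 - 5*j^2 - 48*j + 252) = j^2 + j - 42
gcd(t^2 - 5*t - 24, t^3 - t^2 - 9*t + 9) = t + 3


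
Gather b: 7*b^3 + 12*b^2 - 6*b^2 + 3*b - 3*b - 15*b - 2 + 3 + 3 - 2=7*b^3 + 6*b^2 - 15*b + 2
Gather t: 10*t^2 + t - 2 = 10*t^2 + t - 2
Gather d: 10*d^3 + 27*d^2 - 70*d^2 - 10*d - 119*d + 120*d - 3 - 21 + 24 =10*d^3 - 43*d^2 - 9*d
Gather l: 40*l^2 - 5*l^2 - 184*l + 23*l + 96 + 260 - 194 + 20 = 35*l^2 - 161*l + 182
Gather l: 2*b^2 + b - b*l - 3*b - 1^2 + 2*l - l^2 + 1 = 2*b^2 - 2*b - l^2 + l*(2 - b)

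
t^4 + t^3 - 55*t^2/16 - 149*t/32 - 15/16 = (t - 2)*(t + 1/4)*(t + 5/4)*(t + 3/2)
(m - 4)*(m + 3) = m^2 - m - 12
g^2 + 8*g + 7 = (g + 1)*(g + 7)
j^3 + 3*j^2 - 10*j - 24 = (j - 3)*(j + 2)*(j + 4)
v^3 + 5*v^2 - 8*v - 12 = (v - 2)*(v + 1)*(v + 6)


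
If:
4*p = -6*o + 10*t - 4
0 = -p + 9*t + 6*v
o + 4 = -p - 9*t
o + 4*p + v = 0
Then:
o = -896/671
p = 138/671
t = -214/671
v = 344/671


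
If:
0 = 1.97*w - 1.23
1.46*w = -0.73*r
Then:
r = -1.25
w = 0.62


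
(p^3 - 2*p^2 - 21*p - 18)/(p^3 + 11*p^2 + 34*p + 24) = (p^2 - 3*p - 18)/(p^2 + 10*p + 24)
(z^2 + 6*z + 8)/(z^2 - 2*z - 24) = (z + 2)/(z - 6)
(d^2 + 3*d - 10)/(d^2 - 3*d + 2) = (d + 5)/(d - 1)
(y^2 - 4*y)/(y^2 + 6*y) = (y - 4)/(y + 6)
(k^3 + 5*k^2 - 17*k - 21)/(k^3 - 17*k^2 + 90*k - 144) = (k^2 + 8*k + 7)/(k^2 - 14*k + 48)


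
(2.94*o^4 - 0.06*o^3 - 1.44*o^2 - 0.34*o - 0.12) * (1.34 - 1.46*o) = -4.2924*o^5 + 4.0272*o^4 + 2.022*o^3 - 1.4332*o^2 - 0.2804*o - 0.1608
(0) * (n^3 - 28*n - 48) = 0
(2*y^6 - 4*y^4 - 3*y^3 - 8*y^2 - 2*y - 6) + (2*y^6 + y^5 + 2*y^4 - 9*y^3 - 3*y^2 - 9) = 4*y^6 + y^5 - 2*y^4 - 12*y^3 - 11*y^2 - 2*y - 15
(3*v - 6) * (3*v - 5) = 9*v^2 - 33*v + 30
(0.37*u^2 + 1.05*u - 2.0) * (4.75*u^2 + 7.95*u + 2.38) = 1.7575*u^4 + 7.929*u^3 - 0.2719*u^2 - 13.401*u - 4.76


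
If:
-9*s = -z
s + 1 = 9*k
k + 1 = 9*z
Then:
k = 41/364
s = 5/364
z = 45/364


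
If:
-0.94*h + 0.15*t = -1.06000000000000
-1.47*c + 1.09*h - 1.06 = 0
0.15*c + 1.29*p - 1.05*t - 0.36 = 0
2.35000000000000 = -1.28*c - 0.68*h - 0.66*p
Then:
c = -0.40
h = 0.43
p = -3.23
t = -4.36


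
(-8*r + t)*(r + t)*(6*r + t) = -48*r^3 - 50*r^2*t - r*t^2 + t^3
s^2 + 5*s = s*(s + 5)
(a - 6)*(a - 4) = a^2 - 10*a + 24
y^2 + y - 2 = (y - 1)*(y + 2)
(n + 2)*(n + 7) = n^2 + 9*n + 14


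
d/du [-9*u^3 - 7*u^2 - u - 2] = -27*u^2 - 14*u - 1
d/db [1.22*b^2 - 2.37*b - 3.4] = 2.44*b - 2.37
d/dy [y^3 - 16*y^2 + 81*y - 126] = 3*y^2 - 32*y + 81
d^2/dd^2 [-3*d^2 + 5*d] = -6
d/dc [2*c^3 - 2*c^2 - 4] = 2*c*(3*c - 2)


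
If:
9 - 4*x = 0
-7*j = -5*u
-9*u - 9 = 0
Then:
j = -5/7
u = -1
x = 9/4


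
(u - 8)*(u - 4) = u^2 - 12*u + 32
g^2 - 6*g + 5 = (g - 5)*(g - 1)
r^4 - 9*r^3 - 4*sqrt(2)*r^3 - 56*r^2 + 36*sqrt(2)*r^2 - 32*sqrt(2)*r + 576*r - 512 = (r - 8)*(r - 1)*(r - 8*sqrt(2))*(r + 4*sqrt(2))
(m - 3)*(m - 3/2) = m^2 - 9*m/2 + 9/2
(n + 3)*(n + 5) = n^2 + 8*n + 15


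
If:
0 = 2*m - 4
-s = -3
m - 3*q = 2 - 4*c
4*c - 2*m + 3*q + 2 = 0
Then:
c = 1/4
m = 2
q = 1/3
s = 3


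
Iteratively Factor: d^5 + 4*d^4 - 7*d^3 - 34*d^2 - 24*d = (d - 3)*(d^4 + 7*d^3 + 14*d^2 + 8*d) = (d - 3)*(d + 4)*(d^3 + 3*d^2 + 2*d) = (d - 3)*(d + 1)*(d + 4)*(d^2 + 2*d) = d*(d - 3)*(d + 1)*(d + 4)*(d + 2)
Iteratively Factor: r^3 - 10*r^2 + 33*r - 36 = (r - 3)*(r^2 - 7*r + 12) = (r - 4)*(r - 3)*(r - 3)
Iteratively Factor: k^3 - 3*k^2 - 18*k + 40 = (k - 2)*(k^2 - k - 20) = (k - 2)*(k + 4)*(k - 5)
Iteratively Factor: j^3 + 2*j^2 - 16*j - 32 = (j - 4)*(j^2 + 6*j + 8) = (j - 4)*(j + 4)*(j + 2)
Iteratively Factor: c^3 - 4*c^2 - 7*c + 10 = (c + 2)*(c^2 - 6*c + 5) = (c - 1)*(c + 2)*(c - 5)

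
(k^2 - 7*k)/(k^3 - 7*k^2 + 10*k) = (k - 7)/(k^2 - 7*k + 10)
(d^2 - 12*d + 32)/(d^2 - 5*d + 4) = (d - 8)/(d - 1)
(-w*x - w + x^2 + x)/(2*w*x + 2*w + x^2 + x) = (-w + x)/(2*w + x)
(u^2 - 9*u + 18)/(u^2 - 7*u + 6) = (u - 3)/(u - 1)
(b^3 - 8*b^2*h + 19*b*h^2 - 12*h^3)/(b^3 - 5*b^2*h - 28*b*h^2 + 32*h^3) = (b^2 - 7*b*h + 12*h^2)/(b^2 - 4*b*h - 32*h^2)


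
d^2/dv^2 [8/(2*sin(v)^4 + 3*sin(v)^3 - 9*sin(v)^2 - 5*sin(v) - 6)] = 8*(64*sin(v)^8 + 138*sin(v)^7 - 215*sin(v)^6 - 467*sin(v)^5 + 702*sin(v)^4 + 769*sin(v)^3 - 731*sin(v)^2 - 408*sin(v) + 58)/(-2*sin(v)^4 - 3*sin(v)^3 + 9*sin(v)^2 + 5*sin(v) + 6)^3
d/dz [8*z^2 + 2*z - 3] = 16*z + 2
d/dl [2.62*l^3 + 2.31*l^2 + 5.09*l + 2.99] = 7.86*l^2 + 4.62*l + 5.09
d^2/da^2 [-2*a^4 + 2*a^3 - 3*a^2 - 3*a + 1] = -24*a^2 + 12*a - 6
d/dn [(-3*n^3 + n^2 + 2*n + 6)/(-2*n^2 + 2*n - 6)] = 3*(n^4 - 2*n^3 + 10*n^2 + 2*n - 4)/(2*(n^4 - 2*n^3 + 7*n^2 - 6*n + 9))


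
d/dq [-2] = 0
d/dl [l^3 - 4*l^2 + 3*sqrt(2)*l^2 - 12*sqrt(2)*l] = 3*l^2 - 8*l + 6*sqrt(2)*l - 12*sqrt(2)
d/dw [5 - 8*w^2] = -16*w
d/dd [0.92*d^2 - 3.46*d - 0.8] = 1.84*d - 3.46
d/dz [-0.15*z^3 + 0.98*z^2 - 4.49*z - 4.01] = -0.45*z^2 + 1.96*z - 4.49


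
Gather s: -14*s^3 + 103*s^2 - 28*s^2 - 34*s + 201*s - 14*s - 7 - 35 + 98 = -14*s^3 + 75*s^2 + 153*s + 56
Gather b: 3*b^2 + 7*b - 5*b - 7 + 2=3*b^2 + 2*b - 5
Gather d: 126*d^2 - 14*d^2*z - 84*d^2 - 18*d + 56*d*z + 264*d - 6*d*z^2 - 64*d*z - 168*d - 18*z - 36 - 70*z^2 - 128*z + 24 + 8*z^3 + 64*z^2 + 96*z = d^2*(42 - 14*z) + d*(-6*z^2 - 8*z + 78) + 8*z^3 - 6*z^2 - 50*z - 12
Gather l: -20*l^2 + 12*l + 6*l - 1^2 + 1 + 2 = -20*l^2 + 18*l + 2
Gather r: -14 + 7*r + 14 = 7*r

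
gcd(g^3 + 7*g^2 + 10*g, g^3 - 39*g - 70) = g^2 + 7*g + 10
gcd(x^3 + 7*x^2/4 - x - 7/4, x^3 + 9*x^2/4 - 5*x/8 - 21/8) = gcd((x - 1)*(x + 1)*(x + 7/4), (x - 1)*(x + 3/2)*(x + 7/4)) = x^2 + 3*x/4 - 7/4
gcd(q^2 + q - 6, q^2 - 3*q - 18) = q + 3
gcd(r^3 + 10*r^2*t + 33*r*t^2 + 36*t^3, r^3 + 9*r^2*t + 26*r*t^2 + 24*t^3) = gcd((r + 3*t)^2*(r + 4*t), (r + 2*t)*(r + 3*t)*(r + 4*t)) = r^2 + 7*r*t + 12*t^2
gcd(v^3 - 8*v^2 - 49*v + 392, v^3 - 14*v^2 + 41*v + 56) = v^2 - 15*v + 56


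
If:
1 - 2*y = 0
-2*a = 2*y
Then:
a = -1/2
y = 1/2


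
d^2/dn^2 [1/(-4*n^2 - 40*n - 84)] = (n^2 + 10*n - 4*(n + 5)^2 + 21)/(2*(n^2 + 10*n + 21)^3)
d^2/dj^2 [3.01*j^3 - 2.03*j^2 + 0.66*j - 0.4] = 18.06*j - 4.06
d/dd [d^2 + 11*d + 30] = 2*d + 11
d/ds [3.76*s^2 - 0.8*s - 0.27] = 7.52*s - 0.8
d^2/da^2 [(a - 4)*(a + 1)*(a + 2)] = 6*a - 2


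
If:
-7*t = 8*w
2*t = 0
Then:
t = 0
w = 0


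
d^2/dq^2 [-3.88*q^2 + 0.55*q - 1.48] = -7.76000000000000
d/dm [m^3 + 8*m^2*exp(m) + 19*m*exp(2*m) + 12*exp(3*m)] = 8*m^2*exp(m) + 3*m^2 + 38*m*exp(2*m) + 16*m*exp(m) + 36*exp(3*m) + 19*exp(2*m)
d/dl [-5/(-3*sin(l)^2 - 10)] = -60*sin(2*l)/(3*cos(2*l) - 23)^2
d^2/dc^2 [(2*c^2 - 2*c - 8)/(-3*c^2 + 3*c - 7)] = 76*(9*c^2 - 9*c - 4)/(27*c^6 - 81*c^5 + 270*c^4 - 405*c^3 + 630*c^2 - 441*c + 343)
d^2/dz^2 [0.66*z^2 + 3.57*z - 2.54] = 1.32000000000000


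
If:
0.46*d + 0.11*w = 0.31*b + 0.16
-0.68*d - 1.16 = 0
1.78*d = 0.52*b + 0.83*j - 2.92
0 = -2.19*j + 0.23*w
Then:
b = -1.13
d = -1.71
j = 0.57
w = 5.40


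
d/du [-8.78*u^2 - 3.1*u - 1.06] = -17.56*u - 3.1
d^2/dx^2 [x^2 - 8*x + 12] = 2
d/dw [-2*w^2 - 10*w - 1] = -4*w - 10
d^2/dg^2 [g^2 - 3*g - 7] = 2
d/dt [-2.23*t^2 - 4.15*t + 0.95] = -4.46*t - 4.15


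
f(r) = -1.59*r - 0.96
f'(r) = -1.59000000000000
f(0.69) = -2.06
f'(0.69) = -1.59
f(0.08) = -1.09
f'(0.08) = -1.59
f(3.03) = -5.78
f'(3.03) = -1.59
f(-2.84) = 3.56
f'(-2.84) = -1.59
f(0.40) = -1.60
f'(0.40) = -1.59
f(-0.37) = -0.37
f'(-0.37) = -1.59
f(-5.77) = 8.21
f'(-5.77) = -1.59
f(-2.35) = 2.78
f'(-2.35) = -1.59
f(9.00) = -15.27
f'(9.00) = -1.59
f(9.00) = -15.27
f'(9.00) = -1.59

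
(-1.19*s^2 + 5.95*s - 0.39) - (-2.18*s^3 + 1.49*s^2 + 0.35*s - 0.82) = 2.18*s^3 - 2.68*s^2 + 5.6*s + 0.43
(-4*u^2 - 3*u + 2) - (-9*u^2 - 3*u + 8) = 5*u^2 - 6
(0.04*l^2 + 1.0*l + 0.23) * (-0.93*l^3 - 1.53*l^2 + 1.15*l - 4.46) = -0.0372*l^5 - 0.9912*l^4 - 1.6979*l^3 + 0.6197*l^2 - 4.1955*l - 1.0258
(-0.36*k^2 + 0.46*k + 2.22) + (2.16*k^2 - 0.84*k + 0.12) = 1.8*k^2 - 0.38*k + 2.34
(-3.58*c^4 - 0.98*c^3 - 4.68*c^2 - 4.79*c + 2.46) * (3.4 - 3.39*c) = 12.1362*c^5 - 8.8498*c^4 + 12.5332*c^3 + 0.3261*c^2 - 24.6254*c + 8.364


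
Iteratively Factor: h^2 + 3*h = (h)*(h + 3)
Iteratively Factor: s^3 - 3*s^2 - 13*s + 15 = (s - 1)*(s^2 - 2*s - 15) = (s - 1)*(s + 3)*(s - 5)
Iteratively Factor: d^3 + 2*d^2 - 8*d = (d)*(d^2 + 2*d - 8) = d*(d + 4)*(d - 2)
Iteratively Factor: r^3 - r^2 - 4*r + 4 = (r + 2)*(r^2 - 3*r + 2) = (r - 2)*(r + 2)*(r - 1)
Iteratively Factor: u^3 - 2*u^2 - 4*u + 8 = (u + 2)*(u^2 - 4*u + 4) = (u - 2)*(u + 2)*(u - 2)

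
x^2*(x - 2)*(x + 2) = x^4 - 4*x^2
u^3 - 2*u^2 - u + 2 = (u - 2)*(u - 1)*(u + 1)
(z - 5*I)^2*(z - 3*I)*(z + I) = z^4 - 12*I*z^3 - 42*z^2 + 20*I*z - 75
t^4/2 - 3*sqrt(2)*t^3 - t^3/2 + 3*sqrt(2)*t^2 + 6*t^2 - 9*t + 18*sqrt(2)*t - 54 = (t/2 + 1)*(t - 3)*(t - 3*sqrt(2))^2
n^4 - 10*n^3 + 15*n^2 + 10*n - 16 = (n - 8)*(n - 2)*(n - 1)*(n + 1)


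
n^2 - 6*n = n*(n - 6)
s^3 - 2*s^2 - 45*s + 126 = (s - 6)*(s - 3)*(s + 7)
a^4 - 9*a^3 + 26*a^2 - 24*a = a*(a - 4)*(a - 3)*(a - 2)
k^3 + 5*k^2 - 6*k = k*(k - 1)*(k + 6)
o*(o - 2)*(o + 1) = o^3 - o^2 - 2*o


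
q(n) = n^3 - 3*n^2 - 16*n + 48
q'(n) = 3*n^2 - 6*n - 16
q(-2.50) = 53.62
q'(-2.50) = 17.75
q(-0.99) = 59.93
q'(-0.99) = -7.12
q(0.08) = 46.70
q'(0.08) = -16.46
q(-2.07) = 59.40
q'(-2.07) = 9.27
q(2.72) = 2.41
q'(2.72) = -10.12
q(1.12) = 27.72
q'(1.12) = -18.96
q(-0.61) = 56.42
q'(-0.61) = -11.22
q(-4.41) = -25.55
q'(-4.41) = 68.80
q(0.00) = 48.00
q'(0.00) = -16.00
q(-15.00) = -3762.00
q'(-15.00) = 749.00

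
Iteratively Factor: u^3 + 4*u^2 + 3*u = (u + 3)*(u^2 + u) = (u + 1)*(u + 3)*(u)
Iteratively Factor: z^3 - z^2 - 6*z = (z - 3)*(z^2 + 2*z) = z*(z - 3)*(z + 2)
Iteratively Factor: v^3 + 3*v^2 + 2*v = (v + 1)*(v^2 + 2*v) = (v + 1)*(v + 2)*(v)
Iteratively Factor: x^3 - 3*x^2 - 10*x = (x)*(x^2 - 3*x - 10) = x*(x - 5)*(x + 2)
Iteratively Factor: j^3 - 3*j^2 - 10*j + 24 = (j + 3)*(j^2 - 6*j + 8) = (j - 2)*(j + 3)*(j - 4)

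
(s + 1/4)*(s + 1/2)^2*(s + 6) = s^4 + 29*s^3/4 + 8*s^2 + 49*s/16 + 3/8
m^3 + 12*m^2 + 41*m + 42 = (m + 2)*(m + 3)*(m + 7)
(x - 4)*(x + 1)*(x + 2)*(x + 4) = x^4 + 3*x^3 - 14*x^2 - 48*x - 32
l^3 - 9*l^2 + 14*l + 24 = (l - 6)*(l - 4)*(l + 1)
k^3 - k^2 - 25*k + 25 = (k - 5)*(k - 1)*(k + 5)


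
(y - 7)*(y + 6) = y^2 - y - 42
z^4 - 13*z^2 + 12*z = z*(z - 3)*(z - 1)*(z + 4)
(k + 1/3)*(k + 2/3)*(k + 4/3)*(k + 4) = k^4 + 19*k^3/3 + 98*k^2/9 + 176*k/27 + 32/27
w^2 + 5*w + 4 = (w + 1)*(w + 4)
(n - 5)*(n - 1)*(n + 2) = n^3 - 4*n^2 - 7*n + 10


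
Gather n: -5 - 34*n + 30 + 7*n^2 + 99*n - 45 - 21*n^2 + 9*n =-14*n^2 + 74*n - 20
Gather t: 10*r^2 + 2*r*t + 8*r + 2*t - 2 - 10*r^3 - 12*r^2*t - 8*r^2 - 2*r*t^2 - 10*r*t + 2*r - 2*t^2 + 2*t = -10*r^3 + 2*r^2 + 10*r + t^2*(-2*r - 2) + t*(-12*r^2 - 8*r + 4) - 2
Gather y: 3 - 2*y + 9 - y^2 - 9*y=-y^2 - 11*y + 12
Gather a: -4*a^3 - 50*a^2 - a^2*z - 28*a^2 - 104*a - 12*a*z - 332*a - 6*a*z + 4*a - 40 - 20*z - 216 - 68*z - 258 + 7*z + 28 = -4*a^3 + a^2*(-z - 78) + a*(-18*z - 432) - 81*z - 486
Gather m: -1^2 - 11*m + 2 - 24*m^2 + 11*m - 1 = -24*m^2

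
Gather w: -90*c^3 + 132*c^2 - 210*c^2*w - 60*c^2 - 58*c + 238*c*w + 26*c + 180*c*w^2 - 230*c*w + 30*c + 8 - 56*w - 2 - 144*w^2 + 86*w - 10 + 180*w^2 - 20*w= -90*c^3 + 72*c^2 - 2*c + w^2*(180*c + 36) + w*(-210*c^2 + 8*c + 10) - 4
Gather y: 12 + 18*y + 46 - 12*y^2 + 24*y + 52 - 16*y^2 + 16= -28*y^2 + 42*y + 126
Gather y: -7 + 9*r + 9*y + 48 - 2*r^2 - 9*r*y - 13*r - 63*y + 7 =-2*r^2 - 4*r + y*(-9*r - 54) + 48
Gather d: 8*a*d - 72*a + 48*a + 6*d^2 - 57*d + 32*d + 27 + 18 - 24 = -24*a + 6*d^2 + d*(8*a - 25) + 21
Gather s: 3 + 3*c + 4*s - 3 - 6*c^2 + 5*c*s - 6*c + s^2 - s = -6*c^2 - 3*c + s^2 + s*(5*c + 3)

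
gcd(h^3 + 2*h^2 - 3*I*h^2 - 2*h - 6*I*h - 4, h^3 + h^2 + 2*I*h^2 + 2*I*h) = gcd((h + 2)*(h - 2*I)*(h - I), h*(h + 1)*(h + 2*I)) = 1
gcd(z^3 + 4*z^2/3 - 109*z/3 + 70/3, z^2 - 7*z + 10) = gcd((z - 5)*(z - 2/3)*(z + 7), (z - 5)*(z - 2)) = z - 5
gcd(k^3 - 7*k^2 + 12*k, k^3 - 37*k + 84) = k^2 - 7*k + 12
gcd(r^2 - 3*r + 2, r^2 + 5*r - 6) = r - 1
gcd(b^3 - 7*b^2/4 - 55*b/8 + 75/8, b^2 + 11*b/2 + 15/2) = b + 5/2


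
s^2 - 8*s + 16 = (s - 4)^2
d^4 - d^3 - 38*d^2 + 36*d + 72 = (d - 6)*(d - 2)*(d + 1)*(d + 6)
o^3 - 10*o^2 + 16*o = o*(o - 8)*(o - 2)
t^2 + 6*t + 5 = (t + 1)*(t + 5)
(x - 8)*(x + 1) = x^2 - 7*x - 8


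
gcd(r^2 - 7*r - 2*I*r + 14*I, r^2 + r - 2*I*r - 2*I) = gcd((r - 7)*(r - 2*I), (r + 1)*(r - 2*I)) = r - 2*I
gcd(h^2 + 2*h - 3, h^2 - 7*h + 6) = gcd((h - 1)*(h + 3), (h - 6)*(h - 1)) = h - 1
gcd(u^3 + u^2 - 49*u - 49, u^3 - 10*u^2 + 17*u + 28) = u^2 - 6*u - 7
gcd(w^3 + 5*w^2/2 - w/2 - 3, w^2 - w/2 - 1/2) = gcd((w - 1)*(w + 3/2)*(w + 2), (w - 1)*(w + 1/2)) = w - 1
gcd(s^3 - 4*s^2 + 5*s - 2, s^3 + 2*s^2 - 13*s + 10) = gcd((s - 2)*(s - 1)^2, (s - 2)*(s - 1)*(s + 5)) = s^2 - 3*s + 2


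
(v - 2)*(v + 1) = v^2 - v - 2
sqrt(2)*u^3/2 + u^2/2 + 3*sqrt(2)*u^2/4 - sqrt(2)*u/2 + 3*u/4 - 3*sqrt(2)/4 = (u + 3/2)*(u - sqrt(2)/2)*(sqrt(2)*u/2 + 1)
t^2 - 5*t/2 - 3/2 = (t - 3)*(t + 1/2)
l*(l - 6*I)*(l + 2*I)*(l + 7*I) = l^4 + 3*I*l^3 + 40*l^2 + 84*I*l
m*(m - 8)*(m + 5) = m^3 - 3*m^2 - 40*m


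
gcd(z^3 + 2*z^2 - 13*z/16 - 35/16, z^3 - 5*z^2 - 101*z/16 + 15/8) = z + 5/4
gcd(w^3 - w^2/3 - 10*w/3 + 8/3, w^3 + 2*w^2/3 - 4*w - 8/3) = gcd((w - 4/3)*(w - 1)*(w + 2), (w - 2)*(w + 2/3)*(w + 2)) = w + 2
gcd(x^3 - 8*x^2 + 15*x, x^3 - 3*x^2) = x^2 - 3*x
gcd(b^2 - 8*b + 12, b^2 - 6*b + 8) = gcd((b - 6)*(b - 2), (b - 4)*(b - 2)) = b - 2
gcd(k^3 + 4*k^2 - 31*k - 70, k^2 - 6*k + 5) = k - 5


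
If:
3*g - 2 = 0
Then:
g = 2/3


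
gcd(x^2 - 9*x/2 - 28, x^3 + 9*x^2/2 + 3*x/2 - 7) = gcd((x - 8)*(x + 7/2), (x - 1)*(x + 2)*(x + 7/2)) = x + 7/2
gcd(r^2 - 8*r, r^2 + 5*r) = r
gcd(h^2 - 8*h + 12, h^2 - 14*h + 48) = h - 6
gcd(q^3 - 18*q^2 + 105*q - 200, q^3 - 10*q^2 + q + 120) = q^2 - 13*q + 40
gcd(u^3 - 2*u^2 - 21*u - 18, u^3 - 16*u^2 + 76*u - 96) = u - 6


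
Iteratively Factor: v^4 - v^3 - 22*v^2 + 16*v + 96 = (v - 4)*(v^3 + 3*v^2 - 10*v - 24) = (v - 4)*(v + 4)*(v^2 - v - 6) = (v - 4)*(v + 2)*(v + 4)*(v - 3)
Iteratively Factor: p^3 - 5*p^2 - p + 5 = (p - 1)*(p^2 - 4*p - 5) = (p - 1)*(p + 1)*(p - 5)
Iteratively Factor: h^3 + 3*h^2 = (h + 3)*(h^2) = h*(h + 3)*(h)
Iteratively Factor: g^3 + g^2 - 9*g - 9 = (g + 1)*(g^2 - 9) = (g + 1)*(g + 3)*(g - 3)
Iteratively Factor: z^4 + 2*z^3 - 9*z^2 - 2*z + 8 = (z + 4)*(z^3 - 2*z^2 - z + 2) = (z + 1)*(z + 4)*(z^2 - 3*z + 2) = (z - 1)*(z + 1)*(z + 4)*(z - 2)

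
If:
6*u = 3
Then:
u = 1/2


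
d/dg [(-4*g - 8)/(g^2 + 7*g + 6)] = 4*(g^2 + 4*g + 8)/(g^4 + 14*g^3 + 61*g^2 + 84*g + 36)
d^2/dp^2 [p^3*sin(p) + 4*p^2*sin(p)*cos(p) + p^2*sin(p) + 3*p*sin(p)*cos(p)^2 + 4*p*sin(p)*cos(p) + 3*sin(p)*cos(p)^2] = -p^3*sin(p) - p^2*sin(p) - 8*p^2*sin(2*p) + 6*p^2*cos(p) + 21*p*sin(p)/4 - 8*p*sin(2*p) - 27*p*sin(3*p)/4 + 4*p*cos(p) + 16*p*cos(2*p) + 5*sin(p)/4 + 4*sin(2*p) - 27*sin(3*p)/4 + 3*cos(p)/2 + 8*cos(2*p) + 9*cos(3*p)/2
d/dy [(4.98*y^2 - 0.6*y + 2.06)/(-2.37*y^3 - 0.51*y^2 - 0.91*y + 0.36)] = (11.8026*y^4 - 2.844*y^3 + 9.8088*y^2 + 5.6868*y + 1.6586)/(5.6169*y^6 + 2.4174*y^5 + 4.5735*y^4 - 0.7782*y^3 + 0.4609*y^2 - 0.6552*y + 0.1296)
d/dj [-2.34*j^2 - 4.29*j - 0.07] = -4.68*j - 4.29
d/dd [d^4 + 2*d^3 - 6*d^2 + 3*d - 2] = 4*d^3 + 6*d^2 - 12*d + 3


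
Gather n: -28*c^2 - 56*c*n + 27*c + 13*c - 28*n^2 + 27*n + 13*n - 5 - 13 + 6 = -28*c^2 + 40*c - 28*n^2 + n*(40 - 56*c) - 12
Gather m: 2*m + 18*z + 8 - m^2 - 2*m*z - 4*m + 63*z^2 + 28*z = -m^2 + m*(-2*z - 2) + 63*z^2 + 46*z + 8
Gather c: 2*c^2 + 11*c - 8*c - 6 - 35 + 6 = 2*c^2 + 3*c - 35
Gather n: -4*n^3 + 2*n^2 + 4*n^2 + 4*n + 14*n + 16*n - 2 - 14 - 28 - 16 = -4*n^3 + 6*n^2 + 34*n - 60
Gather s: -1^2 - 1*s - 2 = -s - 3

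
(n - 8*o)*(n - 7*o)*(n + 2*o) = n^3 - 13*n^2*o + 26*n*o^2 + 112*o^3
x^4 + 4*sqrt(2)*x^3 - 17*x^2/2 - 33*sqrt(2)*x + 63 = (x - 3*sqrt(2)/2)*(x - sqrt(2))*(x + 3*sqrt(2))*(x + 7*sqrt(2)/2)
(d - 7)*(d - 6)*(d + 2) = d^3 - 11*d^2 + 16*d + 84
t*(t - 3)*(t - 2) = t^3 - 5*t^2 + 6*t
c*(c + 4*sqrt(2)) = c^2 + 4*sqrt(2)*c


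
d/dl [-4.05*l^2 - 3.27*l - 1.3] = -8.1*l - 3.27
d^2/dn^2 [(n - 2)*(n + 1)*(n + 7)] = 6*n + 12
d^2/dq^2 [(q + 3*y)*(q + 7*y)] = 2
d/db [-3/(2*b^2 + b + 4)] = 3*(4*b + 1)/(2*b^2 + b + 4)^2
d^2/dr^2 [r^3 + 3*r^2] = 6*r + 6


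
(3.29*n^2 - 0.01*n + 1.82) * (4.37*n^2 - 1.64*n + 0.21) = 14.3773*n^4 - 5.4393*n^3 + 8.6607*n^2 - 2.9869*n + 0.3822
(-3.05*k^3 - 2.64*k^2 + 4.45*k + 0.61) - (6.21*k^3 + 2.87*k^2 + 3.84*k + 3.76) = -9.26*k^3 - 5.51*k^2 + 0.61*k - 3.15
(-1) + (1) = 0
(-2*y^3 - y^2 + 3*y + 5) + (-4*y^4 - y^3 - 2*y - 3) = -4*y^4 - 3*y^3 - y^2 + y + 2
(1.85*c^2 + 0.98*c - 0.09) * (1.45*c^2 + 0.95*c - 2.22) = 2.6825*c^4 + 3.1785*c^3 - 3.3065*c^2 - 2.2611*c + 0.1998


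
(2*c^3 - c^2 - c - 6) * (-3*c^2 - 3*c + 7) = -6*c^5 - 3*c^4 + 20*c^3 + 14*c^2 + 11*c - 42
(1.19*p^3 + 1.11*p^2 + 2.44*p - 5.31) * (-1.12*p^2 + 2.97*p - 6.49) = -1.3328*p^5 + 2.2911*p^4 - 7.1592*p^3 + 5.9901*p^2 - 31.6063*p + 34.4619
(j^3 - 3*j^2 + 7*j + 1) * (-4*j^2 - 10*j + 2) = -4*j^5 + 2*j^4 + 4*j^3 - 80*j^2 + 4*j + 2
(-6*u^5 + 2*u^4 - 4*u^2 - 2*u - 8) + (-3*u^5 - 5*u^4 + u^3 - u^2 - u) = -9*u^5 - 3*u^4 + u^3 - 5*u^2 - 3*u - 8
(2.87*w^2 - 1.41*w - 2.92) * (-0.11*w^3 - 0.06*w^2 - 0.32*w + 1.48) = -0.3157*w^5 - 0.0171*w^4 - 0.5126*w^3 + 4.874*w^2 - 1.1524*w - 4.3216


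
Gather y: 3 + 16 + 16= 35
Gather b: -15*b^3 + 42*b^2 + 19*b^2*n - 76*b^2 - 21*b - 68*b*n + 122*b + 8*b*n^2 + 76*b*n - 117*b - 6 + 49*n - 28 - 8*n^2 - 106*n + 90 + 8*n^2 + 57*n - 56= -15*b^3 + b^2*(19*n - 34) + b*(8*n^2 + 8*n - 16)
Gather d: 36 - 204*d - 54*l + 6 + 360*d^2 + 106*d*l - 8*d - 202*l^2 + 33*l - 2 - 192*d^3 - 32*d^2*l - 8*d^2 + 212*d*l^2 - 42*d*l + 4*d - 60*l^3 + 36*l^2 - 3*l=-192*d^3 + d^2*(352 - 32*l) + d*(212*l^2 + 64*l - 208) - 60*l^3 - 166*l^2 - 24*l + 40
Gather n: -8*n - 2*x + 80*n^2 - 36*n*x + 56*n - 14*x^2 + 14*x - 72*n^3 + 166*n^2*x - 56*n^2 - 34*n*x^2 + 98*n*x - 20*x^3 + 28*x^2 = -72*n^3 + n^2*(166*x + 24) + n*(-34*x^2 + 62*x + 48) - 20*x^3 + 14*x^2 + 12*x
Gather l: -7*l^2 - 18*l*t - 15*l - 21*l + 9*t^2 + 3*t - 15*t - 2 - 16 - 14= -7*l^2 + l*(-18*t - 36) + 9*t^2 - 12*t - 32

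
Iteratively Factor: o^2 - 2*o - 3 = (o - 3)*(o + 1)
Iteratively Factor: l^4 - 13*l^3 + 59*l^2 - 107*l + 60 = (l - 3)*(l^3 - 10*l^2 + 29*l - 20) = (l - 5)*(l - 3)*(l^2 - 5*l + 4) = (l - 5)*(l - 3)*(l - 1)*(l - 4)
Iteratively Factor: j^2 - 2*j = (j - 2)*(j)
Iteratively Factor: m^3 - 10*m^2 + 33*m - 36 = (m - 3)*(m^2 - 7*m + 12) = (m - 3)^2*(m - 4)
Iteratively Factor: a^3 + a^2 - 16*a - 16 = (a + 1)*(a^2 - 16) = (a + 1)*(a + 4)*(a - 4)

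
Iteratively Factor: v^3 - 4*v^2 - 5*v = (v + 1)*(v^2 - 5*v) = (v - 5)*(v + 1)*(v)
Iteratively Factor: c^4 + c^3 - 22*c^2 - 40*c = (c)*(c^3 + c^2 - 22*c - 40) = c*(c + 4)*(c^2 - 3*c - 10) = c*(c + 2)*(c + 4)*(c - 5)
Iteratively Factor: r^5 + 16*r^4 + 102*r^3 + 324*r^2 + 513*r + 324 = (r + 4)*(r^4 + 12*r^3 + 54*r^2 + 108*r + 81) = (r + 3)*(r + 4)*(r^3 + 9*r^2 + 27*r + 27) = (r + 3)^2*(r + 4)*(r^2 + 6*r + 9) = (r + 3)^3*(r + 4)*(r + 3)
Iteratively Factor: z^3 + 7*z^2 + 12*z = (z + 4)*(z^2 + 3*z) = (z + 3)*(z + 4)*(z)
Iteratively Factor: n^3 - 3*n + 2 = (n + 2)*(n^2 - 2*n + 1) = (n - 1)*(n + 2)*(n - 1)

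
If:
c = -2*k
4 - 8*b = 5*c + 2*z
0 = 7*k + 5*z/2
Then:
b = 1/2 - 39*z/56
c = 5*z/7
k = -5*z/14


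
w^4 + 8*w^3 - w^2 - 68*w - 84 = (w - 3)*(w + 2)^2*(w + 7)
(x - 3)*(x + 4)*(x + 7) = x^3 + 8*x^2 - 5*x - 84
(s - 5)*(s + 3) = s^2 - 2*s - 15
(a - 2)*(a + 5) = a^2 + 3*a - 10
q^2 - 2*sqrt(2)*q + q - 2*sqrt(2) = (q + 1)*(q - 2*sqrt(2))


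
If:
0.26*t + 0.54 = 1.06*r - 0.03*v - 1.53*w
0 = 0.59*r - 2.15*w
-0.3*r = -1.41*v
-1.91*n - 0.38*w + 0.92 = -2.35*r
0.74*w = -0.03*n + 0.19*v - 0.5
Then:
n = -2.57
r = -2.60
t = -8.41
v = -0.55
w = -0.71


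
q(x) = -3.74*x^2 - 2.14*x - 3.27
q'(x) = -7.48*x - 2.14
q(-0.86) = -4.20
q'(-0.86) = 4.29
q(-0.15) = -3.03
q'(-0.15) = -1.02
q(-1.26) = -6.51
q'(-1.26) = 7.28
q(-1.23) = -6.30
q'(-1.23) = 7.06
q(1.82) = -19.55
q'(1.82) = -15.75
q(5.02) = -108.26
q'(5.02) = -39.69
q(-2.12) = -15.54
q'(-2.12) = 13.72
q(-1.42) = -7.77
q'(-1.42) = 8.48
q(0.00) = -3.27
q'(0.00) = -2.14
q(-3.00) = -30.51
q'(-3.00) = 20.30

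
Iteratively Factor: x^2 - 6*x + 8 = (x - 2)*(x - 4)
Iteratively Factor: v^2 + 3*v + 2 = (v + 2)*(v + 1)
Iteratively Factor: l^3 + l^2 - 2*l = (l - 1)*(l^2 + 2*l) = l*(l - 1)*(l + 2)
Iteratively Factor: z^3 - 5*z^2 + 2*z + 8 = (z - 2)*(z^2 - 3*z - 4) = (z - 2)*(z + 1)*(z - 4)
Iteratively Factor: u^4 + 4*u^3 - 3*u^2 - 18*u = (u + 3)*(u^3 + u^2 - 6*u) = (u + 3)^2*(u^2 - 2*u) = (u - 2)*(u + 3)^2*(u)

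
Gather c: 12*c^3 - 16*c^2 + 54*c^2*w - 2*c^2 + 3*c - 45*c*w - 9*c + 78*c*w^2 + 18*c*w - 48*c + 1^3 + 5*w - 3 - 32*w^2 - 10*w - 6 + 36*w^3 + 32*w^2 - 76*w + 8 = 12*c^3 + c^2*(54*w - 18) + c*(78*w^2 - 27*w - 54) + 36*w^3 - 81*w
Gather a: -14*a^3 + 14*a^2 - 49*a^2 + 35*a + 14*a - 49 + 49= -14*a^3 - 35*a^2 + 49*a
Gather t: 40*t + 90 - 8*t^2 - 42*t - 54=-8*t^2 - 2*t + 36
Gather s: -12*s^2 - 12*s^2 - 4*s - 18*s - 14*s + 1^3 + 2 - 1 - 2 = -24*s^2 - 36*s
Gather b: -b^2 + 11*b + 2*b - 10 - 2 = -b^2 + 13*b - 12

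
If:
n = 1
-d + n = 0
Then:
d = 1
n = 1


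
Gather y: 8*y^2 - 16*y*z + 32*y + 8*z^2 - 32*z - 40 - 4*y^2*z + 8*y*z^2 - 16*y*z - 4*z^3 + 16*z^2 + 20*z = y^2*(8 - 4*z) + y*(8*z^2 - 32*z + 32) - 4*z^3 + 24*z^2 - 12*z - 40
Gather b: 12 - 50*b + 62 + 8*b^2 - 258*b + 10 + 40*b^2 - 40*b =48*b^2 - 348*b + 84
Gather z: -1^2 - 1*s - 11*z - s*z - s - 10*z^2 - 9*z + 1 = -2*s - 10*z^2 + z*(-s - 20)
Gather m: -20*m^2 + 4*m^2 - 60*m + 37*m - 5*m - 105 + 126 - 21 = -16*m^2 - 28*m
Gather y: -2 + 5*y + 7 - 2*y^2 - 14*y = -2*y^2 - 9*y + 5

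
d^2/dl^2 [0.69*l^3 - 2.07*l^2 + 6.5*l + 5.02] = 4.14*l - 4.14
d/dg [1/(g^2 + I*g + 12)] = (-2*g - I)/(g^2 + I*g + 12)^2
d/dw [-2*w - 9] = -2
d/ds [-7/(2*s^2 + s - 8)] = 7*(4*s + 1)/(2*s^2 + s - 8)^2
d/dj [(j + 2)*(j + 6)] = 2*j + 8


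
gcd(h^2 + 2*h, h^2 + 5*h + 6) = h + 2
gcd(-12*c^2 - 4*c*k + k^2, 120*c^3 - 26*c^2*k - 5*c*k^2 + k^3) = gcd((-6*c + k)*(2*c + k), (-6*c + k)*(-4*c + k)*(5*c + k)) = 6*c - k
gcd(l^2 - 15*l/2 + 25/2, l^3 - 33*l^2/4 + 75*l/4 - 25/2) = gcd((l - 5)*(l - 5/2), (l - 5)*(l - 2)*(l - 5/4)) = l - 5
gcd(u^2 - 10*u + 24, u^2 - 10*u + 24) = u^2 - 10*u + 24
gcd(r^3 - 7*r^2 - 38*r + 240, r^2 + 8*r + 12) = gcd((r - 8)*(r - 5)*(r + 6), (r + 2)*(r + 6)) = r + 6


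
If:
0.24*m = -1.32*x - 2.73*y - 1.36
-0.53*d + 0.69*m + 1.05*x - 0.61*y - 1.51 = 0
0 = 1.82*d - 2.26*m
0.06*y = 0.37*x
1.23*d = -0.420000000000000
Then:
No Solution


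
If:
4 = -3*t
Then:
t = -4/3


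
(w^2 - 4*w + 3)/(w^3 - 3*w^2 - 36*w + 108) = (w - 1)/(w^2 - 36)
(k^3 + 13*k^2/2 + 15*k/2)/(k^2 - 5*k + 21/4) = 2*k*(2*k^2 + 13*k + 15)/(4*k^2 - 20*k + 21)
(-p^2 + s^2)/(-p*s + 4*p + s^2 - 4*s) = (p + s)/(s - 4)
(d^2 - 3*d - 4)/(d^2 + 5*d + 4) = (d - 4)/(d + 4)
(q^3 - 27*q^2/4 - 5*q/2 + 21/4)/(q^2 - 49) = (4*q^2 + q - 3)/(4*(q + 7))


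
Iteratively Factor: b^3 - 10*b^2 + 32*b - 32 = (b - 4)*(b^2 - 6*b + 8) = (b - 4)*(b - 2)*(b - 4)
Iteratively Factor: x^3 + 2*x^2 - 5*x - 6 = (x + 3)*(x^2 - x - 2) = (x + 1)*(x + 3)*(x - 2)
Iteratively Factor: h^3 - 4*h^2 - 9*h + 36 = (h - 3)*(h^2 - h - 12) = (h - 3)*(h + 3)*(h - 4)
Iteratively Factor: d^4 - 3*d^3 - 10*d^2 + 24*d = (d - 2)*(d^3 - d^2 - 12*d) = (d - 2)*(d + 3)*(d^2 - 4*d) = (d - 4)*(d - 2)*(d + 3)*(d)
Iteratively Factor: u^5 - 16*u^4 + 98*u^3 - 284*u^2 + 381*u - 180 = (u - 5)*(u^4 - 11*u^3 + 43*u^2 - 69*u + 36) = (u - 5)*(u - 3)*(u^3 - 8*u^2 + 19*u - 12) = (u - 5)*(u - 3)*(u - 1)*(u^2 - 7*u + 12) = (u - 5)*(u - 4)*(u - 3)*(u - 1)*(u - 3)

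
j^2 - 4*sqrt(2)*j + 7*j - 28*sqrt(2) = (j + 7)*(j - 4*sqrt(2))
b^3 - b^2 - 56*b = b*(b - 8)*(b + 7)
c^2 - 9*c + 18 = (c - 6)*(c - 3)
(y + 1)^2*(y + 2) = y^3 + 4*y^2 + 5*y + 2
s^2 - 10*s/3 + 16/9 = (s - 8/3)*(s - 2/3)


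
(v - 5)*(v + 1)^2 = v^3 - 3*v^2 - 9*v - 5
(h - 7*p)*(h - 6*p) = h^2 - 13*h*p + 42*p^2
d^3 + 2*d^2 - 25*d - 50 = (d - 5)*(d + 2)*(d + 5)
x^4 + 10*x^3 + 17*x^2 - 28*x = x*(x - 1)*(x + 4)*(x + 7)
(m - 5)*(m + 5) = m^2 - 25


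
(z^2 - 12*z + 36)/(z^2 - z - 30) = (z - 6)/(z + 5)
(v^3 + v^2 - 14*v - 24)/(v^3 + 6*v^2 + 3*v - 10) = (v^2 - v - 12)/(v^2 + 4*v - 5)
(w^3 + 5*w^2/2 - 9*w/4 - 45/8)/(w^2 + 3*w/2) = w + 1 - 15/(4*w)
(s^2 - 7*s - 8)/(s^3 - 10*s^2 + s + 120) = (s + 1)/(s^2 - 2*s - 15)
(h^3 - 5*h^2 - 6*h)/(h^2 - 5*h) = (h^2 - 5*h - 6)/(h - 5)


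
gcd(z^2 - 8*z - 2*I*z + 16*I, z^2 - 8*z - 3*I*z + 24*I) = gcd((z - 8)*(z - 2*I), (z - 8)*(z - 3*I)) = z - 8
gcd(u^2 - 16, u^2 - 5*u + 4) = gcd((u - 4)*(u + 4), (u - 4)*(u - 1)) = u - 4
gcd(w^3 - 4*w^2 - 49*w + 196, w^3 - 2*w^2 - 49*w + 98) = w^2 - 49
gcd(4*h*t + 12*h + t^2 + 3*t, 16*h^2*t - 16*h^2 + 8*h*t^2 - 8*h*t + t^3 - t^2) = 4*h + t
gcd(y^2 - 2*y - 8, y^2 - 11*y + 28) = y - 4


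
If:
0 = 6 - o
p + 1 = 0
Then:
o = 6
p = -1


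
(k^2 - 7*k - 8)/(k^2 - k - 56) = (k + 1)/(k + 7)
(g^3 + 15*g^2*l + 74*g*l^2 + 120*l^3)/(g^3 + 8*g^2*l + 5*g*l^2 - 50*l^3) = (g^2 + 10*g*l + 24*l^2)/(g^2 + 3*g*l - 10*l^2)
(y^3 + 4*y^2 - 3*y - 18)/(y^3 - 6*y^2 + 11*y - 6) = (y^2 + 6*y + 9)/(y^2 - 4*y + 3)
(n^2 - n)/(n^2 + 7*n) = (n - 1)/(n + 7)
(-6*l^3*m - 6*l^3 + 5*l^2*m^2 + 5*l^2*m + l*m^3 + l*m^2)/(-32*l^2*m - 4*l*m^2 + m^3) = l*(6*l^2*m + 6*l^2 - 5*l*m^2 - 5*l*m - m^3 - m^2)/(m*(32*l^2 + 4*l*m - m^2))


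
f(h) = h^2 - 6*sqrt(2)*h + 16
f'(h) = 2*h - 6*sqrt(2)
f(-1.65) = 32.72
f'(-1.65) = -11.79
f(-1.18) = 27.41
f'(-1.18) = -10.85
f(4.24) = -2.00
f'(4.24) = -0.00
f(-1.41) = 29.95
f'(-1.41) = -11.31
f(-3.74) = 61.72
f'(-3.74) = -15.97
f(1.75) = 4.21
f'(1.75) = -4.99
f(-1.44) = 30.29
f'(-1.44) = -11.37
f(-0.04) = 16.34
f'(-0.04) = -8.57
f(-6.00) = 102.91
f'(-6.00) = -20.49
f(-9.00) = 173.37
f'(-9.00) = -26.49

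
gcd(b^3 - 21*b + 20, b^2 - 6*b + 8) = b - 4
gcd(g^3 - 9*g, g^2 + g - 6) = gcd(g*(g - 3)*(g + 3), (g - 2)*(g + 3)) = g + 3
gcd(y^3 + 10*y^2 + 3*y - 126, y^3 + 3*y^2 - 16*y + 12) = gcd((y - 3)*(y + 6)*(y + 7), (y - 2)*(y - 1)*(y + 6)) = y + 6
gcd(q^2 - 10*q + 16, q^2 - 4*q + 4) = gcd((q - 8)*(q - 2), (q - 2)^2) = q - 2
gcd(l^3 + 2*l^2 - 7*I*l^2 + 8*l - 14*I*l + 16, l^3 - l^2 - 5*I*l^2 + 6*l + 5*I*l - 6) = l + I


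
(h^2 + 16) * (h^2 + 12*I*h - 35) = h^4 + 12*I*h^3 - 19*h^2 + 192*I*h - 560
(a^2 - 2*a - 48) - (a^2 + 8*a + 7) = -10*a - 55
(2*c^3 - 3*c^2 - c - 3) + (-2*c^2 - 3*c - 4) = 2*c^3 - 5*c^2 - 4*c - 7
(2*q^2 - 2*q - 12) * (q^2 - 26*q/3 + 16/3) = 2*q^4 - 58*q^3/3 + 16*q^2 + 280*q/3 - 64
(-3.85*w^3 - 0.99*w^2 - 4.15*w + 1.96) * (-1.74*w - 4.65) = 6.699*w^4 + 19.6251*w^3 + 11.8245*w^2 + 15.8871*w - 9.114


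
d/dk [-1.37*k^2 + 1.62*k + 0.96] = 1.62 - 2.74*k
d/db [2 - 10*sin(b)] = -10*cos(b)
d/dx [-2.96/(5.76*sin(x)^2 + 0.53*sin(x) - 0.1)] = (34.0992*sin(x) + 1.5688)*cos(x)/(5.76*sin(x)^2 + 0.53*sin(x) - 0.1)^2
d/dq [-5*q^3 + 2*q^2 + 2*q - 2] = -15*q^2 + 4*q + 2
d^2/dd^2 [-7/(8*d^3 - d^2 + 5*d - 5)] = 14*((24*d - 1)*(8*d^3 - d^2 + 5*d - 5) - (24*d^2 - 2*d + 5)^2)/(8*d^3 - d^2 + 5*d - 5)^3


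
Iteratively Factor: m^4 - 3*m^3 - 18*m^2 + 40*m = (m - 5)*(m^3 + 2*m^2 - 8*m) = (m - 5)*(m + 4)*(m^2 - 2*m) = m*(m - 5)*(m + 4)*(m - 2)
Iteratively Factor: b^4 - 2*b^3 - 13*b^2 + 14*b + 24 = (b + 1)*(b^3 - 3*b^2 - 10*b + 24) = (b + 1)*(b + 3)*(b^2 - 6*b + 8) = (b - 4)*(b + 1)*(b + 3)*(b - 2)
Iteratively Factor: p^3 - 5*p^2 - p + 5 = (p - 5)*(p^2 - 1) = (p - 5)*(p + 1)*(p - 1)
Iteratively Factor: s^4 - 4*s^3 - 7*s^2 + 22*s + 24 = (s + 1)*(s^3 - 5*s^2 - 2*s + 24) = (s - 3)*(s + 1)*(s^2 - 2*s - 8) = (s - 4)*(s - 3)*(s + 1)*(s + 2)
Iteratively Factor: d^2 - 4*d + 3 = (d - 1)*(d - 3)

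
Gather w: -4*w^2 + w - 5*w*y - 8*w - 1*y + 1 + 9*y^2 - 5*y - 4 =-4*w^2 + w*(-5*y - 7) + 9*y^2 - 6*y - 3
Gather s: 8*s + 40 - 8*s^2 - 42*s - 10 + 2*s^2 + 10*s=-6*s^2 - 24*s + 30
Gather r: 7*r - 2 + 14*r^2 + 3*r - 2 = 14*r^2 + 10*r - 4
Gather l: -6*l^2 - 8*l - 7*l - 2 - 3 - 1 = -6*l^2 - 15*l - 6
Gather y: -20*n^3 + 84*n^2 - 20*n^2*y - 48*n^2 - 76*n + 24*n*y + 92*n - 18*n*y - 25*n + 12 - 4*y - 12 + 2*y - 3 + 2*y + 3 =-20*n^3 + 36*n^2 - 9*n + y*(-20*n^2 + 6*n)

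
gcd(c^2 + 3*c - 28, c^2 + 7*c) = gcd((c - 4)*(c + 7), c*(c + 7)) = c + 7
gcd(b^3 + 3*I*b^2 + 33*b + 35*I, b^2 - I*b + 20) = b - 5*I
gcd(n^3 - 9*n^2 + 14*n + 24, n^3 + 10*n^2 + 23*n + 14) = n + 1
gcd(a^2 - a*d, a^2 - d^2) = a - d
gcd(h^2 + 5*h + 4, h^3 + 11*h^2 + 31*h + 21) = h + 1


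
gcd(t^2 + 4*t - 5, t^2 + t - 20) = t + 5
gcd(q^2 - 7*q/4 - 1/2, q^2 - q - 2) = q - 2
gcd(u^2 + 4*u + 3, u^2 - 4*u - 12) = 1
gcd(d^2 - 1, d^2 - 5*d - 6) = d + 1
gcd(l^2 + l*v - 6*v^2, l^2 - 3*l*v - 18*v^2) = l + 3*v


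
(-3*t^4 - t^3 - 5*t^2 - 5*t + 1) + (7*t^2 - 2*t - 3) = -3*t^4 - t^3 + 2*t^2 - 7*t - 2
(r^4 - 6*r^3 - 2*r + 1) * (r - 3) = r^5 - 9*r^4 + 18*r^3 - 2*r^2 + 7*r - 3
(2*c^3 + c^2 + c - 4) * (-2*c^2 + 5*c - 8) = -4*c^5 + 8*c^4 - 13*c^3 + 5*c^2 - 28*c + 32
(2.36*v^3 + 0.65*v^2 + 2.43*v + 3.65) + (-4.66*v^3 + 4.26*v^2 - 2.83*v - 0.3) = -2.3*v^3 + 4.91*v^2 - 0.4*v + 3.35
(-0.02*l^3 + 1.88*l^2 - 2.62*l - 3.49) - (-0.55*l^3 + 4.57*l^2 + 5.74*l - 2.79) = 0.53*l^3 - 2.69*l^2 - 8.36*l - 0.7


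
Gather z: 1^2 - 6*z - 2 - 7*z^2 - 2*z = -7*z^2 - 8*z - 1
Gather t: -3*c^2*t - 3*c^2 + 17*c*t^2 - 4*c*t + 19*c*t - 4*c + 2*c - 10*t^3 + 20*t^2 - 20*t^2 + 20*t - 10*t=-3*c^2 + 17*c*t^2 - 2*c - 10*t^3 + t*(-3*c^2 + 15*c + 10)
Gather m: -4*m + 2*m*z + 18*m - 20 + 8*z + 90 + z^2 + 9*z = m*(2*z + 14) + z^2 + 17*z + 70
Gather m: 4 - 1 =3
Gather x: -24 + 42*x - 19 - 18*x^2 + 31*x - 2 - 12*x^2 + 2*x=-30*x^2 + 75*x - 45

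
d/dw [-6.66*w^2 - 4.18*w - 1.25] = -13.32*w - 4.18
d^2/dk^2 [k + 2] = 0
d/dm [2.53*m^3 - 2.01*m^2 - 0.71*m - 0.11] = 7.59*m^2 - 4.02*m - 0.71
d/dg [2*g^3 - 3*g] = 6*g^2 - 3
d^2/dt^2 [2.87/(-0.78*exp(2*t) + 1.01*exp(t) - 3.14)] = (-2.87*(1.56*exp(t) - 1.01)*(3.12*exp(t) - 2.02)*exp(t) + (8.9544*exp(t) - 2.8987)*(0.78*exp(2*t) - 1.01*exp(t) + 3.14))*exp(t)/(0.78*exp(2*t) - 1.01*exp(t) + 3.14)^3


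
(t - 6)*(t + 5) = t^2 - t - 30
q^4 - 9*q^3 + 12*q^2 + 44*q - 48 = (q - 6)*(q - 4)*(q - 1)*(q + 2)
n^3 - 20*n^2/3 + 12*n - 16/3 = (n - 4)*(n - 2)*(n - 2/3)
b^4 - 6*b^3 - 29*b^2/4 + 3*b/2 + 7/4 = (b - 7)*(b - 1/2)*(b + 1/2)*(b + 1)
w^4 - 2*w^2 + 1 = (w - 1)^2*(w + 1)^2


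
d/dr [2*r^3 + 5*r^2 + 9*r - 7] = 6*r^2 + 10*r + 9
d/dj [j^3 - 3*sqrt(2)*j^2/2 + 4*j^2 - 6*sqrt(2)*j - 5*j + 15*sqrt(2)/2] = 3*j^2 - 3*sqrt(2)*j + 8*j - 6*sqrt(2) - 5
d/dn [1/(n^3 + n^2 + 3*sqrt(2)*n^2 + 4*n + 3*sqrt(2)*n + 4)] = (-3*n^2 - 6*sqrt(2)*n - 2*n - 3*sqrt(2) - 4)/(n^3 + n^2 + 3*sqrt(2)*n^2 + 4*n + 3*sqrt(2)*n + 4)^2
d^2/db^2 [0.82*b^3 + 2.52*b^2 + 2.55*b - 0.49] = 4.92*b + 5.04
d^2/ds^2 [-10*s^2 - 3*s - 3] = -20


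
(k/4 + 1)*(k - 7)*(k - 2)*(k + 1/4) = k^4/4 - 19*k^3/16 - 93*k^2/16 + 101*k/8 + 7/2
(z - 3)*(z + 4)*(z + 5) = z^3 + 6*z^2 - 7*z - 60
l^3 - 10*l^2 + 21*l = l*(l - 7)*(l - 3)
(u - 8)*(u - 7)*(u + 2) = u^3 - 13*u^2 + 26*u + 112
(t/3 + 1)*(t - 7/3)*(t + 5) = t^3/3 + 17*t^2/9 - 11*t/9 - 35/3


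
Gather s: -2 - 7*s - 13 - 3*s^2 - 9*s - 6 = -3*s^2 - 16*s - 21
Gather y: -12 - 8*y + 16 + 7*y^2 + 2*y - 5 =7*y^2 - 6*y - 1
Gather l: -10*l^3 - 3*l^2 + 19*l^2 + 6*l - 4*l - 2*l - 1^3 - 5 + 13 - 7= -10*l^3 + 16*l^2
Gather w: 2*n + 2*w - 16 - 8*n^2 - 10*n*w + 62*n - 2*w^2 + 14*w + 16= -8*n^2 + 64*n - 2*w^2 + w*(16 - 10*n)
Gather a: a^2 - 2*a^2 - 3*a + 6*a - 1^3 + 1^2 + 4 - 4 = -a^2 + 3*a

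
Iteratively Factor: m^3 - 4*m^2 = (m - 4)*(m^2) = m*(m - 4)*(m)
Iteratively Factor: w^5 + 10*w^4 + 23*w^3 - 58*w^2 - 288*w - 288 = (w + 3)*(w^4 + 7*w^3 + 2*w^2 - 64*w - 96) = (w - 3)*(w + 3)*(w^3 + 10*w^2 + 32*w + 32) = (w - 3)*(w + 3)*(w + 4)*(w^2 + 6*w + 8) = (w - 3)*(w + 2)*(w + 3)*(w + 4)*(w + 4)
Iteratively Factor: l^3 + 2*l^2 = (l)*(l^2 + 2*l) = l*(l + 2)*(l)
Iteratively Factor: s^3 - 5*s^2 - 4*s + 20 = (s - 2)*(s^2 - 3*s - 10) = (s - 2)*(s + 2)*(s - 5)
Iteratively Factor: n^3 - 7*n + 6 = (n - 1)*(n^2 + n - 6) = (n - 2)*(n - 1)*(n + 3)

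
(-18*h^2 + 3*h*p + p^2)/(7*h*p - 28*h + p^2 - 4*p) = (-18*h^2 + 3*h*p + p^2)/(7*h*p - 28*h + p^2 - 4*p)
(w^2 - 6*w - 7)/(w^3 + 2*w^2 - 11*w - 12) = (w - 7)/(w^2 + w - 12)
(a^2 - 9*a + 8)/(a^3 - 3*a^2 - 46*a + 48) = 1/(a + 6)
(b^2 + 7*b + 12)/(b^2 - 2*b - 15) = (b + 4)/(b - 5)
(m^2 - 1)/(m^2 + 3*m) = (m^2 - 1)/(m*(m + 3))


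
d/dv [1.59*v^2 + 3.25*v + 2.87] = 3.18*v + 3.25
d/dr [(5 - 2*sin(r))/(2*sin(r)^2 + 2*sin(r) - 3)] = 4*(sin(r)^2 - 5*sin(r) - 1)*cos(r)/(2*sin(r) - cos(2*r) - 2)^2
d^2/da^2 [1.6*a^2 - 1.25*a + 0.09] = 3.20000000000000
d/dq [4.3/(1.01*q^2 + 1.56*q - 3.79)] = (-8.686*q - 6.708)/(1.01*q^2 + 1.56*q - 3.79)^2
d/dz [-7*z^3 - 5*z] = -21*z^2 - 5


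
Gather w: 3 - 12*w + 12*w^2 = 12*w^2 - 12*w + 3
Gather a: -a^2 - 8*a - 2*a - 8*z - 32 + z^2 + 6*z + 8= -a^2 - 10*a + z^2 - 2*z - 24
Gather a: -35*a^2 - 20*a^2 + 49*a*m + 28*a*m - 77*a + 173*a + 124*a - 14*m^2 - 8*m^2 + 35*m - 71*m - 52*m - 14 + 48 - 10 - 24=-55*a^2 + a*(77*m + 220) - 22*m^2 - 88*m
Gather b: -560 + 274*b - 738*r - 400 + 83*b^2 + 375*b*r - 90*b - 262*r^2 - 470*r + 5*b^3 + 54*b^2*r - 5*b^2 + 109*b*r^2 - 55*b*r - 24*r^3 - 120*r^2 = 5*b^3 + b^2*(54*r + 78) + b*(109*r^2 + 320*r + 184) - 24*r^3 - 382*r^2 - 1208*r - 960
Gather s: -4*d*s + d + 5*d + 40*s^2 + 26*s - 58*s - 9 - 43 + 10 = 6*d + 40*s^2 + s*(-4*d - 32) - 42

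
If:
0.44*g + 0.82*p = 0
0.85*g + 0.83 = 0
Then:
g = -0.98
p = 0.52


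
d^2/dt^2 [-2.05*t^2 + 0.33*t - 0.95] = -4.10000000000000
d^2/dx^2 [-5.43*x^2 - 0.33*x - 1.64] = -10.8600000000000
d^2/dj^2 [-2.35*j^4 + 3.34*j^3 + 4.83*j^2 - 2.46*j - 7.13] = -28.2*j^2 + 20.04*j + 9.66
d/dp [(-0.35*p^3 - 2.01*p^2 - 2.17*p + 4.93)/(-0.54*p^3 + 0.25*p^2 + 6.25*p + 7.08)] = (-1.1729*p^4 - 6.7186*p^3 - 11.4674*p^2 - 30.9266*p - 46.1761)/(0.2916*p^6 - 0.27*p^5 - 6.6875*p^4 - 4.5214*p^3 + 42.6025*p^2 + 88.5*p + 50.1264)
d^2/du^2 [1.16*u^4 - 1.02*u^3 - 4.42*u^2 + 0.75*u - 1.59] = 13.92*u^2 - 6.12*u - 8.84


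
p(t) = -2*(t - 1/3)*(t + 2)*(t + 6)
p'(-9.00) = -228.67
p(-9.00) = 392.00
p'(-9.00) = -228.67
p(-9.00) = 392.00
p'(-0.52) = -4.34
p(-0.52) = 13.84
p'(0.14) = -23.08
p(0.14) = 5.08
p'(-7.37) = -118.55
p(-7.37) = 113.35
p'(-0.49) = -5.08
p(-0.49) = 13.70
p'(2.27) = -119.20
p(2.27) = -136.78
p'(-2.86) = 19.96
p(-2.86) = -17.25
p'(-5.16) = -20.18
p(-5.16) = -29.16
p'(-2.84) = 20.03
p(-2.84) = -16.85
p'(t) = -2*(t - 1/3)*(t + 2) - 2*(t - 1/3)*(t + 6) - 2*(t + 2)*(t + 6) = -6*t^2 - 92*t/3 - 56/3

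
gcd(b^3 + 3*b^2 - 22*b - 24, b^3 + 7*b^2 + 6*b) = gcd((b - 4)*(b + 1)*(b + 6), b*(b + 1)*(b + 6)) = b^2 + 7*b + 6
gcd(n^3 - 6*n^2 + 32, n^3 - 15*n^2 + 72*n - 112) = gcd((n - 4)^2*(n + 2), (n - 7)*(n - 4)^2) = n^2 - 8*n + 16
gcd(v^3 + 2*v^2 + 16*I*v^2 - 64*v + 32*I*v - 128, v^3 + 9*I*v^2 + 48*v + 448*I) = v^2 + 16*I*v - 64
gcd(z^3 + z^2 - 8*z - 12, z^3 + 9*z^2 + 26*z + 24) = z + 2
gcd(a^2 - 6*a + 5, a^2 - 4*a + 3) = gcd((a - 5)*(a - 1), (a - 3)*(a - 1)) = a - 1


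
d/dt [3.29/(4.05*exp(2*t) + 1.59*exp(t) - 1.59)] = (-26.649*exp(t) - 5.2311)*exp(t)/(4.05*exp(2*t) + 1.59*exp(t) - 1.59)^2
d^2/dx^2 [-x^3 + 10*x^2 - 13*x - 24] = 20 - 6*x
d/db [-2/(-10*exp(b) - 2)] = -5*exp(b)/(5*exp(b) + 1)^2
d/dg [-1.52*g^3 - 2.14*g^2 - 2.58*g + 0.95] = -4.56*g^2 - 4.28*g - 2.58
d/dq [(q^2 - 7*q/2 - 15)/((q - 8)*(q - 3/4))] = 84*(-q^2 + 8*q - 29)/(16*q^4 - 280*q^3 + 1417*q^2 - 1680*q + 576)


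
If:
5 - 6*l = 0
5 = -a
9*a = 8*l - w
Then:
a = -5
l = 5/6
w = 155/3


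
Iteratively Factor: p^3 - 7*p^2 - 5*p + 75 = (p - 5)*(p^2 - 2*p - 15) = (p - 5)*(p + 3)*(p - 5)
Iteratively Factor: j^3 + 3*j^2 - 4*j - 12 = (j + 2)*(j^2 + j - 6) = (j + 2)*(j + 3)*(j - 2)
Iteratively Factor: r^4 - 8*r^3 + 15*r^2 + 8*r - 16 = (r - 1)*(r^3 - 7*r^2 + 8*r + 16) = (r - 4)*(r - 1)*(r^2 - 3*r - 4) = (r - 4)*(r - 1)*(r + 1)*(r - 4)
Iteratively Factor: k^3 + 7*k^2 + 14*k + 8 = (k + 2)*(k^2 + 5*k + 4) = (k + 1)*(k + 2)*(k + 4)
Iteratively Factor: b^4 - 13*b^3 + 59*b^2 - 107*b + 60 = (b - 4)*(b^3 - 9*b^2 + 23*b - 15) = (b - 5)*(b - 4)*(b^2 - 4*b + 3) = (b - 5)*(b - 4)*(b - 3)*(b - 1)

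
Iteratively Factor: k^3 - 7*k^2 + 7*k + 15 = (k + 1)*(k^2 - 8*k + 15) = (k - 5)*(k + 1)*(k - 3)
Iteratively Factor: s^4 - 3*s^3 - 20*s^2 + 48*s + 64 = (s - 4)*(s^3 + s^2 - 16*s - 16) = (s - 4)*(s + 1)*(s^2 - 16) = (s - 4)*(s + 1)*(s + 4)*(s - 4)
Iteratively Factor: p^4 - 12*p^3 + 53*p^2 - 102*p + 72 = (p - 3)*(p^3 - 9*p^2 + 26*p - 24) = (p - 4)*(p - 3)*(p^2 - 5*p + 6) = (p - 4)*(p - 3)*(p - 2)*(p - 3)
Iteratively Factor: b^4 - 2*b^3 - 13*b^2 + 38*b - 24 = (b + 4)*(b^3 - 6*b^2 + 11*b - 6) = (b - 3)*(b + 4)*(b^2 - 3*b + 2) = (b - 3)*(b - 2)*(b + 4)*(b - 1)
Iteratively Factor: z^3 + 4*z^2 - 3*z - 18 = (z + 3)*(z^2 + z - 6) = (z - 2)*(z + 3)*(z + 3)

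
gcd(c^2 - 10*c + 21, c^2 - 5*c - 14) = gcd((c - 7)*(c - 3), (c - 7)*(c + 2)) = c - 7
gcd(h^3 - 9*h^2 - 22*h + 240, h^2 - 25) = h + 5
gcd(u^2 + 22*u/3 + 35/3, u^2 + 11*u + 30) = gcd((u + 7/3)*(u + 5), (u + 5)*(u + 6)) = u + 5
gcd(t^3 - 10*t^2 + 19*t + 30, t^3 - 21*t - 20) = t^2 - 4*t - 5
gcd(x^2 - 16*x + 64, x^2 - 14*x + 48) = x - 8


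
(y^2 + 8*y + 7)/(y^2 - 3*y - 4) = (y + 7)/(y - 4)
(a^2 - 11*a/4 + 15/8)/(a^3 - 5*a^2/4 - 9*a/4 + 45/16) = 2/(2*a + 3)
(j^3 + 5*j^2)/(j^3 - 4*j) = j*(j + 5)/(j^2 - 4)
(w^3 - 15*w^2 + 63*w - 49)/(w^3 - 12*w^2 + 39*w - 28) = (w - 7)/(w - 4)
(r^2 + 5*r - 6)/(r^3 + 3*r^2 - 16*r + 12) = 1/(r - 2)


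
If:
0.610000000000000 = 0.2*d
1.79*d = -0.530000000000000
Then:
No Solution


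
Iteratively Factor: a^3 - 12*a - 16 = (a + 2)*(a^2 - 2*a - 8) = (a + 2)^2*(a - 4)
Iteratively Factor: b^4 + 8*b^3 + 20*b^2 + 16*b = (b)*(b^3 + 8*b^2 + 20*b + 16) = b*(b + 2)*(b^2 + 6*b + 8) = b*(b + 2)*(b + 4)*(b + 2)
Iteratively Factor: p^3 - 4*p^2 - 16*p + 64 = (p - 4)*(p^2 - 16) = (p - 4)*(p + 4)*(p - 4)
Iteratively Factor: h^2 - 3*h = (h - 3)*(h)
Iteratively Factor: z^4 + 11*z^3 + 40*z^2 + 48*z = (z + 4)*(z^3 + 7*z^2 + 12*z) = (z + 4)^2*(z^2 + 3*z) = z*(z + 4)^2*(z + 3)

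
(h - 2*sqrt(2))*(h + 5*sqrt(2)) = h^2 + 3*sqrt(2)*h - 20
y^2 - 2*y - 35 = (y - 7)*(y + 5)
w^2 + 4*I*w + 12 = (w - 2*I)*(w + 6*I)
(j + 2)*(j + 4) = j^2 + 6*j + 8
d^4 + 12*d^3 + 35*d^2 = d^2*(d + 5)*(d + 7)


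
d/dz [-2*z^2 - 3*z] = -4*z - 3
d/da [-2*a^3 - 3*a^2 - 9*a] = -6*a^2 - 6*a - 9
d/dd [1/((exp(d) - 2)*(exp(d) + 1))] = (1 - 2*exp(d))*exp(d)/(exp(4*d) - 2*exp(3*d) - 3*exp(2*d) + 4*exp(d) + 4)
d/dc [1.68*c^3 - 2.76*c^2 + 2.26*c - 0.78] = 5.04*c^2 - 5.52*c + 2.26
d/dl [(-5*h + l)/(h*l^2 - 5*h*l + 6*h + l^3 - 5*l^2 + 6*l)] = (h*l^2 - 5*h*l + 6*h + l^3 - 5*l^2 + 6*l + (5*h - l)*(2*h*l - 5*h + 3*l^2 - 10*l + 6))/(h*l^2 - 5*h*l + 6*h + l^3 - 5*l^2 + 6*l)^2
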